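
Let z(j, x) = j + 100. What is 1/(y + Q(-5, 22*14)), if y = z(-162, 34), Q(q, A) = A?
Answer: 1/246 ≈ 0.0040650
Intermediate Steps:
z(j, x) = 100 + j
y = -62 (y = 100 - 162 = -62)
1/(y + Q(-5, 22*14)) = 1/(-62 + 22*14) = 1/(-62 + 308) = 1/246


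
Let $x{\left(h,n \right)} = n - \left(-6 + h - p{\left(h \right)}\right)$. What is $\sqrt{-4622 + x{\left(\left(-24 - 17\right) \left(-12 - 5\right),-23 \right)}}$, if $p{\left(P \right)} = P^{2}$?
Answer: $\sqrt{480473} \approx 693.16$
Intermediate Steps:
$x{\left(h,n \right)} = 6 + n + h^{2} - h$ ($x{\left(h,n \right)} = n - \left(-6 + h - h^{2}\right) = n + \left(6 + h^{2} - h\right) = 6 + n + h^{2} - h$)
$\sqrt{-4622 + x{\left(\left(-24 - 17\right) \left(-12 - 5\right),-23 \right)}} = \sqrt{-4622 + \left(6 - 23 + \left(\left(-24 - 17\right) \left(-12 - 5\right)\right)^{2} - \left(-24 - 17\right) \left(-12 - 5\right)\right)} = \sqrt{-4622 + \left(6 - 23 + \left(\left(-41\right) \left(-17\right)\right)^{2} - \left(-41\right) \left(-17\right)\right)} = \sqrt{-4622 + \left(6 - 23 + 697^{2} - 697\right)} = \sqrt{-4622 + \left(6 - 23 + 485809 - 697\right)} = \sqrt{-4622 + 485095} = \sqrt{480473}$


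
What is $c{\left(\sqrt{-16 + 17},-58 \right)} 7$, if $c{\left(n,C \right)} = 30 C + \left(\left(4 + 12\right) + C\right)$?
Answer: $-12474$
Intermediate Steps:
$c{\left(n,C \right)} = 16 + 31 C$ ($c{\left(n,C \right)} = 30 C + \left(16 + C\right) = 16 + 31 C$)
$c{\left(\sqrt{-16 + 17},-58 \right)} 7 = \left(16 + 31 \left(-58\right)\right) 7 = \left(16 - 1798\right) 7 = \left(-1782\right) 7 = -12474$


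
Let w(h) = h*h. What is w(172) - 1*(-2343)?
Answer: 31927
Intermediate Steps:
w(h) = h²
w(172) - 1*(-2343) = 172² - 1*(-2343) = 29584 + 2343 = 31927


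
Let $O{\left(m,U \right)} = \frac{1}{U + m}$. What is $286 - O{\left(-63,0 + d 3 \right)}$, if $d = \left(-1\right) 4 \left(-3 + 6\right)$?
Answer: $\frac{28315}{99} \approx 286.01$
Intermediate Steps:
$d = -12$ ($d = \left(-4\right) 3 = -12$)
$286 - O{\left(-63,0 + d 3 \right)} = 286 - \frac{1}{\left(0 - 36\right) - 63} = 286 - \frac{1}{-36 - 63} = 286 - \frac{1}{-99} = 286 - - \frac{1}{99} = 286 + \frac{1}{99} = \frac{28315}{99}$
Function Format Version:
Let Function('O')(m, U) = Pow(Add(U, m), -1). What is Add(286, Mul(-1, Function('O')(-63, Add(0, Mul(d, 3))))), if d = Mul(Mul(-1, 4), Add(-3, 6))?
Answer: Rational(28315, 99) ≈ 286.01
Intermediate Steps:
d = -12 (d = Mul(-4, 3) = -12)
Add(286, Mul(-1, Function('O')(-63, Add(0, Mul(d, 3))))) = Add(286, Mul(-1, Pow(Add(Add(0, Mul(-12, 3)), -63), -1))) = Add(286, Mul(-1, Pow(Add(Add(0, -36), -63), -1))) = Add(286, Mul(-1, Pow(Add(-36, -63), -1))) = Add(286, Mul(-1, Pow(-99, -1))) = Add(286, Mul(-1, Rational(-1, 99))) = Add(286, Rational(1, 99)) = Rational(28315, 99)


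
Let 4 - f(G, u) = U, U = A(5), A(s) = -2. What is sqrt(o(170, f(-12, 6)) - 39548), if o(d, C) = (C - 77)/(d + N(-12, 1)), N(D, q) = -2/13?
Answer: 41*I*sqrt(7168686)/552 ≈ 198.87*I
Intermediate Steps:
N(D, q) = -2/13 (N(D, q) = -2*1/13 = -2/13)
U = -2
f(G, u) = 6 (f(G, u) = 4 - 1*(-2) = 4 + 2 = 6)
o(d, C) = (-77 + C)/(-2/13 + d) (o(d, C) = (C - 77)/(d - 2/13) = (-77 + C)/(-2/13 + d))
sqrt(o(170, f(-12, 6)) - 39548) = sqrt(13*(-77 + 6)/(-2 + 13*170) - 39548) = sqrt(13*(-71)/(-2 + 2210) - 39548) = sqrt(13*(-71)/2208 - 39548) = sqrt(13*(1/2208)*(-71) - 39548) = sqrt(-923/2208 - 39548) = sqrt(-87322907/2208) = 41*I*sqrt(7168686)/552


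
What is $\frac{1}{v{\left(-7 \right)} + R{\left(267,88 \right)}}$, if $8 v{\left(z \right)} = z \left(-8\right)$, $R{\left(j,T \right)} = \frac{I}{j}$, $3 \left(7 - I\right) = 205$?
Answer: $\frac{801}{5423} \approx 0.1477$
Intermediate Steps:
$I = - \frac{184}{3}$ ($I = 7 - \frac{205}{3} = - \frac{184}{3} \approx -61.333$)
$R{\left(j,T \right)} = - \frac{184}{3 j}$
$v{\left(z \right)} = - z$ ($v{\left(z \right)} = \frac{z \left(-8\right)}{8} = \frac{\left(-8\right) z}{8} = - z$)
$\frac{1}{v{\left(-7 \right)} + R{\left(267,88 \right)}} = \frac{1}{\left(-1\right) \left(-7\right) - \frac{184}{3 \cdot 267}} = \frac{1}{7 - \frac{184}{801}} = \frac{1}{\frac{5423}{801}} = \frac{801}{5423}$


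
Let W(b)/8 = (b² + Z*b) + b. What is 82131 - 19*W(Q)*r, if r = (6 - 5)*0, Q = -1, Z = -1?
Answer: 82131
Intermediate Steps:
W(b) = 8*b² (W(b) = 8*((b² - b) + b) = 8*b²)
r = 0 (r = 1*0 = 0)
82131 - 19*W(Q)*r = 82131 - 19*(8*(-1)²)*0 = 82131 - 19*(8*1)*0 = 82131 - 19*8*0 = 82131 - 152*0 = 82131 - 1*0 = 82131 + 0 = 82131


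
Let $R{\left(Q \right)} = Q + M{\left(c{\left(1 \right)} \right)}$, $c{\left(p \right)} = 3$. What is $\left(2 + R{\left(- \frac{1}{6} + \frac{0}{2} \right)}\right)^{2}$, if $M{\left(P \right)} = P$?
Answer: $\frac{841}{36} \approx 23.361$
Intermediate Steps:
$R{\left(Q \right)} = 3 + Q$ ($R{\left(Q \right)} = Q + 3 = 3 + Q$)
$\left(2 + R{\left(- \frac{1}{6} + \frac{0}{2} \right)}\right)^{2} = \left(2 + \left(3 + \left(- \frac{1}{6} + \frac{0}{2}\right)\right)\right)^{2} = \left(2 + \left(3 + \left(\left(-1\right) \frac{1}{6} + 0 \cdot \frac{1}{2}\right)\right)\right)^{2} = \left(2 + \left(3 + \left(- \frac{1}{6} + 0\right)\right)\right)^{2} = \left(2 + \left(3 - \frac{1}{6}\right)\right)^{2} = \left(2 + \frac{17}{6}\right)^{2} = \left(\frac{29}{6}\right)^{2} = \frac{841}{36}$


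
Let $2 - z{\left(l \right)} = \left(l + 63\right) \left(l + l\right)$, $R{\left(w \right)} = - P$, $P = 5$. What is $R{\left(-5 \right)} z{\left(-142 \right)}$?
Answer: $112170$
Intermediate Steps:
$R{\left(w \right)} = -5$ ($R{\left(w \right)} = \left(-1\right) 5 = -5$)
$z{\left(l \right)} = 2 - 2 l \left(63 + l\right)$ ($z{\left(l \right)} = 2 - \left(l + 63\right) \left(l + l\right) = 2 - \left(63 + l\right) 2 l = 2 - 2 l \left(63 + l\right)$)
$R{\left(-5 \right)} z{\left(-142 \right)} = - 5 \left(2 - -17892 - 2 \left(-142\right)^{2}\right) = - 5 \left(2 + 17892 - 40328\right) = \left(-5\right) \left(-22434\right) = 112170$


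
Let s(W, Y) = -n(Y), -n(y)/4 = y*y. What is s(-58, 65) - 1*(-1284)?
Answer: 18184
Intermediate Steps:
n(y) = -4*y² (n(y) = -4*y*y = -4*y²)
s(W, Y) = 4*Y² (s(W, Y) = -(-4)*Y² = 4*Y²)
s(-58, 65) - 1*(-1284) = 4*65² - 1*(-1284) = 4*4225 + 1284 = 16900 + 1284 = 18184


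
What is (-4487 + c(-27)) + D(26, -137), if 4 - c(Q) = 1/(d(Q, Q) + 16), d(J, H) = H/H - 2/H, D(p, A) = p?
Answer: -2054704/461 ≈ -4457.1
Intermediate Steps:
d(J, H) = 1 - 2/H
c(Q) = 4 - 1/(16 + (-2 + Q)/Q) (c(Q) = 4 - 1/((-2 + Q)/Q + 16) = 4 - 1/(16 + (-2 + Q)/Q))
(-4487 + c(-27)) + D(26, -137) = (-4487 + (-8 + 67*(-27))/(-2 + 17*(-27))) + 26 = (-4487 + (-8 - 1809)/(-2 - 459)) + 26 = (-4487 - 1817/(-461)) + 26 = (-4487 - 1/461*(-1817)) + 26 = (-4487 + 1817/461) + 26 = -2066690/461 + 26 = -2054704/461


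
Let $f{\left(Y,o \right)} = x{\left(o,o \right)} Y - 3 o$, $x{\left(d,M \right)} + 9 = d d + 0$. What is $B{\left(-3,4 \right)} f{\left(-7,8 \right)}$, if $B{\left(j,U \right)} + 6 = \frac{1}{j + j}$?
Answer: $\frac{15133}{6} \approx 2522.2$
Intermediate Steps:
$x{\left(d,M \right)} = -9 + d^{2}$ ($x{\left(d,M \right)} = -9 + \left(d d + 0\right) = -9 + \left(d^{2} + 0\right) = -9 + d^{2}$)
$f{\left(Y,o \right)} = - 3 o + Y \left(-9 + o^{2}\right)$ ($f{\left(Y,o \right)} = \left(-9 + o^{2}\right) Y - 3 o = Y \left(-9 + o^{2}\right) - 3 o = - 3 o + Y \left(-9 + o^{2}\right)$)
$B{\left(j,U \right)} = -6 + \frac{1}{2 j}$ ($B{\left(j,U \right)} = -6 + \frac{1}{j + j} = -6 + \frac{1}{2 j}$)
$B{\left(-3,4 \right)} f{\left(-7,8 \right)} = \left(-6 + \frac{1}{2 \left(-3\right)}\right) \left(\left(-3\right) 8 - 7 \left(-9 + 8^{2}\right)\right) = \left(-6 + \frac{1}{2} \left(- \frac{1}{3}\right)\right) \left(-24 - 7 \left(-9 + 64\right)\right) = \left(-6 - \frac{1}{6}\right) \left(-24 - 385\right) = - \frac{37 \left(-24 - 385\right)}{6} = \left(- \frac{37}{6}\right) \left(-409\right) = \frac{15133}{6}$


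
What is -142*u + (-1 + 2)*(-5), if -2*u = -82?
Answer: -5827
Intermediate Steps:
u = 41 (u = -½*(-82) = 41)
-142*u + (-1 + 2)*(-5) = -142*41 + (-1 + 2)*(-5) = -5822 + 1*(-5) = -5822 - 5 = -5827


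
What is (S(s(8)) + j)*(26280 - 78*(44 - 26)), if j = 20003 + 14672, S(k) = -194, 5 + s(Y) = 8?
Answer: 857749356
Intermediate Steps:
s(Y) = 3 (s(Y) = -5 + 8 = 3)
j = 34675
(S(s(8)) + j)*(26280 - 78*(44 - 26)) = (-194 + 34675)*(26280 - 78*(44 - 26)) = 34481*(26280 - 78*18) = 34481*(26280 - 1404) = 34481*24876 = 857749356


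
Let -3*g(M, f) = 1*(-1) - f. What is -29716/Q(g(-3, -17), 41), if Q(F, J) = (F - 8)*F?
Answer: -66861/160 ≈ -417.88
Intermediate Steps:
g(M, f) = ⅓ + f/3 (g(M, f) = -(1*(-1) - f)/3 = -(-1 - f)/3 = ⅓ + f/3)
Q(F, J) = F*(-8 + F) (Q(F, J) = (-8 + F)*F = F*(-8 + F))
-29716/Q(g(-3, -17), 41) = -29716*1/((-8 + (⅓ + (⅓)*(-17)))*(⅓ + (⅓)*(-17))) = -29716*1/((-8 + (⅓ - 17/3))*(⅓ - 17/3)) = -29716*(-3/(16*(-8 - 16/3))) = -29716/((-16/3*(-40/3))) = -29716/640/9 = -29716*9/640 = -66861/160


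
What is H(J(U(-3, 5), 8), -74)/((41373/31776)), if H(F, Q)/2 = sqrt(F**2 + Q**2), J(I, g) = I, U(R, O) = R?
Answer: 21184*sqrt(5485)/13791 ≈ 113.76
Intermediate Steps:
H(F, Q) = 2*sqrt(F**2 + Q**2)
H(J(U(-3, 5), 8), -74)/((41373/31776)) = (2*sqrt((-3)**2 + (-74)**2))/((41373/31776)) = (2*sqrt(9 + 5476))/((41373*(1/31776))) = (2*sqrt(5485))/(13791/10592) = (2*sqrt(5485))*(10592/13791) = 21184*sqrt(5485)/13791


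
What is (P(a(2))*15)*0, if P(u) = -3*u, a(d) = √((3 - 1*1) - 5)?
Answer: 0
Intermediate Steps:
a(d) = I*√3 (a(d) = √((3 - 1) - 5) = √(2 - 5) = √(-3) = I*√3)
(P(a(2))*15)*0 = (-3*I*√3*15)*0 = -45*I*√3*0 = 0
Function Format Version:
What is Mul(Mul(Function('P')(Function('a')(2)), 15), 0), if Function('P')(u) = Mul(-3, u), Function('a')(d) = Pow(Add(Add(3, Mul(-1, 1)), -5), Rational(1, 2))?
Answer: 0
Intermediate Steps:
Function('a')(d) = Mul(I, Pow(3, Rational(1, 2))) (Function('a')(d) = Pow(Add(Add(3, -1), -5), Rational(1, 2)) = Pow(Add(2, -5), Rational(1, 2)) = Pow(-3, Rational(1, 2)) = Mul(I, Pow(3, Rational(1, 2))))
Mul(Mul(Function('P')(Function('a')(2)), 15), 0) = Mul(Mul(Mul(-3, Mul(I, Pow(3, Rational(1, 2)))), 15), 0) = Mul(Mul(Mul(-3, I, Pow(3, Rational(1, 2))), 15), 0) = Mul(Mul(-45, I, Pow(3, Rational(1, 2))), 0) = 0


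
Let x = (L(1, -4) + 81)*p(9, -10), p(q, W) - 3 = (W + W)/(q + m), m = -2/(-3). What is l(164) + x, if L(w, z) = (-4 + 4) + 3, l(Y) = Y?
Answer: 7024/29 ≈ 242.21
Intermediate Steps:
m = 2/3 (m = -2*(-1/3) = 2/3 ≈ 0.66667)
L(w, z) = 3 (L(w, z) = 0 + 3 = 3)
p(q, W) = 3 + 2*W/(2/3 + q) (p(q, W) = 3 + (W + W)/(q + 2/3) = 3 + (2*W)/(2/3 + q) = 3 + 2*W/(2/3 + q))
x = 2268/29 (x = (3 + 81)*(3*(2 + 2*(-10) + 3*9)/(2 + 3*9)) = 84*(3*(2 - 20 + 27)/(2 + 27)) = 84*(3*9/29) = 84*(3*(1/29)*9) = 84*(27/29) = 2268/29 ≈ 78.207)
l(164) + x = 164 + 2268/29 = 7024/29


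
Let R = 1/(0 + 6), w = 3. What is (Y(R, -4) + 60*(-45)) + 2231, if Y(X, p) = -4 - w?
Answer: -476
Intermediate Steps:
R = 1/6 ≈ 0.16667
Y(X, p) = -7 (Y(X, p) = -4 - 1*3 = -4 - 3 = -7)
(Y(R, -4) + 60*(-45)) + 2231 = (-7 + 60*(-45)) + 2231 = (-7 - 2700) + 2231 = -2707 + 2231 = -476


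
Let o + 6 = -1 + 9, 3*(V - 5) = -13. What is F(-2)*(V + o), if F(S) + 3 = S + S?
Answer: -56/3 ≈ -18.667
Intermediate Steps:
F(S) = -3 + 2*S (F(S) = -3 + (S + S) = -3 + 2*S)
V = 2/3 (V = 5 + (1/3)*(-13) = 5 - 13/3 = 2/3 ≈ 0.66667)
o = 2 (o = -6 + (-1 + 9) = -6 + 8 = 2)
F(-2)*(V + o) = (-3 + 2*(-2))*(2/3 + 2) = (-3 - 4)*(8/3) = -7*8/3 = -56/3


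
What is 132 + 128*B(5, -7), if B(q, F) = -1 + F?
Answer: -892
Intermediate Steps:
132 + 128*B(5, -7) = 132 + 128*(-1 - 7) = 132 + 128*(-8) = 132 - 1024 = -892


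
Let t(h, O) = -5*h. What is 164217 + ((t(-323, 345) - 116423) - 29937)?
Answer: 19472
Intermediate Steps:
164217 + ((t(-323, 345) - 116423) - 29937) = 164217 + ((-5*(-323) - 116423) - 29937) = 164217 + ((1615 - 116423) - 29937) = 164217 + (-114808 - 29937) = 164217 - 144745 = 19472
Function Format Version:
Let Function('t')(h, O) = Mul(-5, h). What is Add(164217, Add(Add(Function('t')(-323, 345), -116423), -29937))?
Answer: 19472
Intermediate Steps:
Add(164217, Add(Add(Function('t')(-323, 345), -116423), -29937)) = Add(164217, Add(Add(Mul(-5, -323), -116423), -29937)) = Add(164217, Add(Add(1615, -116423), -29937)) = Add(164217, Add(-114808, -29937)) = Add(164217, -144745) = 19472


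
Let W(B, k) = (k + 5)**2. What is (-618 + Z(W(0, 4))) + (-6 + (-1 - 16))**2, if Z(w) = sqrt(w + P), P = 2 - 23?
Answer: -89 + 2*sqrt(15) ≈ -81.254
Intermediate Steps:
W(B, k) = (5 + k)**2
P = -21
Z(w) = sqrt(-21 + w) (Z(w) = sqrt(w - 21) = sqrt(-21 + w))
(-618 + Z(W(0, 4))) + (-6 + (-1 - 16))**2 = (-618 + sqrt(-21 + (5 + 4)**2)) + (-6 + (-1 - 16))**2 = (-618 + sqrt(-21 + 9**2)) + (-6 - 17)**2 = (-618 + sqrt(-21 + 81)) + (-23)**2 = (-618 + sqrt(60)) + 529 = (-618 + 2*sqrt(15)) + 529 = -89 + 2*sqrt(15)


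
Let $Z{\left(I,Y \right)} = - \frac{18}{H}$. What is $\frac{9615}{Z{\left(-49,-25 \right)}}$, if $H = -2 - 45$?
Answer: $\frac{150635}{6} \approx 25106.0$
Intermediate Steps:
$H = -47$
$Z{\left(I,Y \right)} = \frac{18}{47}$ ($Z{\left(I,Y \right)} = - \frac{18}{-47} = \left(-18\right) \left(- \frac{1}{47}\right) = \frac{18}{47}$)
$\frac{9615}{Z{\left(-49,-25 \right)}} = \frac{9615}{\frac{18}{47}} = 9615 \cdot \frac{47}{18} = \frac{150635}{6}$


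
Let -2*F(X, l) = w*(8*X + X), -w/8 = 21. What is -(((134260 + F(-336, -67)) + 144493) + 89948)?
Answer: -114685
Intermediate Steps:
w = -168 (w = -8*21 = -168)
F(X, l) = 756*X (F(X, l) = -(-84)*(8*X + X) = -(-84)*9*X = -(-756)*X = 756*X)
-(((134260 + F(-336, -67)) + 144493) + 89948) = -(((134260 + 756*(-336)) + 144493) + 89948) = -(((134260 - 254016) + 144493) + 89948) = -((-119756 + 144493) + 89948) = -(24737 + 89948) = -1*114685 = -114685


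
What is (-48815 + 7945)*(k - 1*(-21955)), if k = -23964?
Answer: 82107830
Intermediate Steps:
(-48815 + 7945)*(k - 1*(-21955)) = (-48815 + 7945)*(-23964 - 1*(-21955)) = -40870*(-23964 + 21955) = -40870*(-2009) = 82107830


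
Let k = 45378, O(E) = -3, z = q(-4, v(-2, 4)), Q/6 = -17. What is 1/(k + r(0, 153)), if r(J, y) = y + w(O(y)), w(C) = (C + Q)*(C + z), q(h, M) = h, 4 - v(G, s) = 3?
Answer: 1/46266 ≈ 2.1614e-5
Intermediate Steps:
Q = -102 (Q = 6*(-17) = -102)
v(G, s) = 1 (v(G, s) = 4 - 1*3 = 4 - 3 = 1)
z = -4
w(C) = (-102 + C)*(-4 + C) (w(C) = (C - 102)*(C - 4) = (-102 + C)*(-4 + C))
r(J, y) = 735 + y (r(J, y) = y + (408 + (-3)**2 - 106*(-3)) = y + (408 + 9 + 318) = y + 735 = 735 + y)
1/(k + r(0, 153)) = 1/(45378 + (735 + 153)) = 1/(45378 + 888) = 1/46266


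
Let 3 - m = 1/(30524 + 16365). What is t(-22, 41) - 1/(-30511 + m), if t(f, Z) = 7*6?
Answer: 60080610635/1430489613 ≈ 42.000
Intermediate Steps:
m = 140666/46889 (m = 3 - 1/(30524 + 16365) = 3 - 1/46889 = 140666/46889 ≈ 3.0000)
t(f, Z) = 42
t(-22, 41) - 1/(-30511 + m) = 42 - 1/(-30511 + 140666/46889) = 42 - 1/(-1430489613/46889) = 42 - 1*(-46889/1430489613) = 42 + 46889/1430489613 = 60080610635/1430489613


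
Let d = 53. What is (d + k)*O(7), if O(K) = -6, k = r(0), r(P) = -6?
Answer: -282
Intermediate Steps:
k = -6
(d + k)*O(7) = (53 - 6)*(-6) = 47*(-6) = -282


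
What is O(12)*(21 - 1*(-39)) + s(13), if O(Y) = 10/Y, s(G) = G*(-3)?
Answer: 11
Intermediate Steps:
s(G) = -3*G
O(12)*(21 - 1*(-39)) + s(13) = (10/12)*(21 - 1*(-39)) - 3*13 = (10*(1/12))*(21 + 39) - 39 = (5/6)*60 - 39 = 50 - 39 = 11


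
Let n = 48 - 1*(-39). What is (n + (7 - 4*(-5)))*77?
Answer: 8778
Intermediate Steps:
n = 87 (n = 48 + 39 = 87)
(n + (7 - 4*(-5)))*77 = (87 + (7 - 4*(-5)))*77 = (87 + (7 + 20))*77 = (87 + 27)*77 = 114*77 = 8778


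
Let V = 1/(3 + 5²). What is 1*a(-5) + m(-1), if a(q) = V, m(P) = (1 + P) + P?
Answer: -27/28 ≈ -0.96429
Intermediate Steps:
m(P) = 1 + 2*P
V = 1/28 (V = 1/(3 + 25) = 1/28 ≈ 0.035714)
a(q) = 1/28
1*a(-5) + m(-1) = 1*(1/28) + (1 + 2*(-1)) = 1/28 + (1 - 2) = 1/28 - 1 = -27/28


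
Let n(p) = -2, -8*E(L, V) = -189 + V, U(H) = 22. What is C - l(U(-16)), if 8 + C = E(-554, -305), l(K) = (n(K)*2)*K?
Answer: 567/4 ≈ 141.75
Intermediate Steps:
E(L, V) = 189/8 - V/8 (E(L, V) = -(-189 + V)/8 = 189/8 - V/8)
l(K) = -4*K (l(K) = (-2*2)*K = -4*K)
C = 215/4 (C = -8 + (189/8 - 1/8*(-305)) = -8 + (189/8 + 305/8) = -8 + 247/4 = 215/4 ≈ 53.750)
C - l(U(-16)) = 215/4 - (-4)*22 = 215/4 - 1*(-88) = 215/4 + 88 = 567/4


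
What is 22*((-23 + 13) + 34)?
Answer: 528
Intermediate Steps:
22*((-23 + 13) + 34) = 22*(-10 + 34) = 22*24 = 528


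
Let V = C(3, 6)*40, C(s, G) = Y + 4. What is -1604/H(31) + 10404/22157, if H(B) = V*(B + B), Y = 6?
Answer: 55619843/137373400 ≈ 0.40488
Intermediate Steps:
C(s, G) = 10 (C(s, G) = 6 + 4 = 10)
V = 400 (V = 10*40 = 400)
H(B) = 800*B (H(B) = 400*(B + B) = 400*(2*B) = 800*B)
-1604/H(31) + 10404/22157 = -1604/(800*31) + 10404/22157 = -1604/24800 + 10404*(1/22157) = -1604*1/24800 + 10404/22157 = -401/6200 + 10404/22157 = 55619843/137373400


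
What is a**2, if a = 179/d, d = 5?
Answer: 32041/25 ≈ 1281.6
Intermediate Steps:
a = 179/5 ≈ 35.800
a**2 = (179/5)**2 = 32041/25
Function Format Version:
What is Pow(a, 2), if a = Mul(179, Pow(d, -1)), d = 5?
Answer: Rational(32041, 25) ≈ 1281.6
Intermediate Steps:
a = Rational(179, 5) (a = Mul(179, Pow(5, -1)) = Mul(179, Rational(1, 5)) = Rational(179, 5) ≈ 35.800)
Pow(a, 2) = Pow(Rational(179, 5), 2) = Rational(32041, 25)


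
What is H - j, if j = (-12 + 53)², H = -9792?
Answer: -11473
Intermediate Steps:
j = 1681 (j = 41² = 1681)
H - j = -9792 - 1*1681 = -9792 - 1681 = -11473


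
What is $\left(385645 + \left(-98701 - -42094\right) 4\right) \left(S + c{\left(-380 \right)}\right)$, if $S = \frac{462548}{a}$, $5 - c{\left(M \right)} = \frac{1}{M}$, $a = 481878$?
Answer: $\frac{3246722893}{3420} \approx 9.4933 \cdot 10^{5}$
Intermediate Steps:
$c{\left(M \right)} = 5 - \frac{1}{M}$
$S = \frac{231274}{240939}$ ($S = \frac{462548}{481878} = 462548 \cdot \frac{1}{481878} = \frac{231274}{240939} \approx 0.95989$)
$\left(385645 + \left(-98701 - -42094\right) 4\right) \left(S + c{\left(-380 \right)}\right) = \left(385645 + \left(-98701 - -42094\right) 4\right) \left(\frac{231274}{240939} + \left(5 - \frac{1}{-380}\right)\right) = \left(385645 + \left(-98701 + 42094\right) 4\right) \left(\frac{231274}{240939} + \left(5 - - \frac{1}{380}\right)\right) = \left(385645 - 226428\right) \left(\frac{231274}{240939} + \left(5 + \frac{1}{380}\right)\right) = \left(385645 - 226428\right) \left(\frac{231274}{240939} + \frac{1901}{380}\right) = 159217 \cdot \frac{28732061}{4818780} = \frac{3246722893}{3420}$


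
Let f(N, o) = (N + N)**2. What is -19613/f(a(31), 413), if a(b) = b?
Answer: -19613/3844 ≈ -5.1022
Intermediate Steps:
f(N, o) = 4*N**2 (f(N, o) = (2*N)**2 = 4*N**2)
-19613/f(a(31), 413) = -19613/(4*31**2) = -19613/(4*961) = -19613/3844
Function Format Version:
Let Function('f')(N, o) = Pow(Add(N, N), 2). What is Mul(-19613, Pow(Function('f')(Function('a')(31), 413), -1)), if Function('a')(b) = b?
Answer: Rational(-19613, 3844) ≈ -5.1022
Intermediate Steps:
Function('f')(N, o) = Mul(4, Pow(N, 2)) (Function('f')(N, o) = Pow(Mul(2, N), 2) = Mul(4, Pow(N, 2)))
Mul(-19613, Pow(Function('f')(Function('a')(31), 413), -1)) = Mul(-19613, Pow(Mul(4, Pow(31, 2)), -1)) = Mul(-19613, Pow(Mul(4, 961), -1)) = Mul(-19613, Pow(3844, -1)) = Mul(-19613, Rational(1, 3844)) = Rational(-19613, 3844)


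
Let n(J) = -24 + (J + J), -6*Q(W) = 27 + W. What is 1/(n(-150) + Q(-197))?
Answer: -3/887 ≈ -0.0033822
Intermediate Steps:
Q(W) = -9/2 - W/6 (Q(W) = -(27 + W)/6 = -9/2 - W/6)
n(J) = -24 + 2*J
1/(n(-150) + Q(-197)) = 1/((-24 + 2*(-150)) + (-9/2 - ⅙*(-197))) = 1/((-24 - 300) + (-9/2 + 197/6)) = 1/(-324 + 85/3) = 1/(-887/3) = -3/887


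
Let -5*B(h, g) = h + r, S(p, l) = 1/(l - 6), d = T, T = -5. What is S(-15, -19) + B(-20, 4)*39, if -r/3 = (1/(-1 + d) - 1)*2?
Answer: 2534/25 ≈ 101.36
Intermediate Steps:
d = -5
S(p, l) = 1/(-6 + l)
r = 7 (r = -3*(1/(-1 - 5) - 1)*2 = -3*(1/(-6) - 1)*2 = -3*(-⅙ - 1)*2 = -(-7)*2/2 = -3*(-7/3) = 7)
B(h, g) = -7/5 - h/5 (B(h, g) = -(h + 7)/5 = -(7 + h)/5 = -7/5 - h/5)
S(-15, -19) + B(-20, 4)*39 = 1/(-6 - 19) + (-7/5 - ⅕*(-20))*39 = 1/(-25) + (-7/5 + 4)*39 = -1/25 + (13/5)*39 = -1/25 + 507/5 = 2534/25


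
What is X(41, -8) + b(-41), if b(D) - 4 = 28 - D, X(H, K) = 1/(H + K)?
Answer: 2410/33 ≈ 73.030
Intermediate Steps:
b(D) = 32 - D (b(D) = 4 + (28 - D) = 32 - D)
X(41, -8) + b(-41) = 1/(41 - 8) + (32 - 1*(-41)) = 1/33 + (32 + 41) = 1/33 + 73 = 2410/33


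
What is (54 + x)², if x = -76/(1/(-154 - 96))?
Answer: 363054916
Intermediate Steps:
x = 19000 (x = -76/(1/(-250)) = -76/(-1/250) = -76*(-250) = 19000)
(54 + x)² = (54 + 19000)² = 19054² = 363054916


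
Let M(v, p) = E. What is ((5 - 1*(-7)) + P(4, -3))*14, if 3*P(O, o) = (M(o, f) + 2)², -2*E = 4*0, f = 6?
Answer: 560/3 ≈ 186.67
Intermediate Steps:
E = 0 (E = -2*0 = -½*0 = 0)
M(v, p) = 0
P(O, o) = 4/3 (P(O, o) = (0 + 2)²/3 = (⅓)*2² = (⅓)*4 = 4/3)
((5 - 1*(-7)) + P(4, -3))*14 = ((5 - 1*(-7)) + 4/3)*14 = ((5 + 7) + 4/3)*14 = (12 + 4/3)*14 = (40/3)*14 = 560/3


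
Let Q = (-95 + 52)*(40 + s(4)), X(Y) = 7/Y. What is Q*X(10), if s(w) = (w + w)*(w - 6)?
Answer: -3612/5 ≈ -722.40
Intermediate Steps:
s(w) = 2*w*(-6 + w) (s(w) = (2*w)*(-6 + w) = 2*w*(-6 + w))
Q = -1032 (Q = (-95 + 52)*(40 + 2*4*(-6 + 4)) = -43*(40 + 2*4*(-2)) = -43*(40 - 16) = -43*24 = -1032)
Q*X(10) = -7224/10 = -1032*7/10 = -3612/5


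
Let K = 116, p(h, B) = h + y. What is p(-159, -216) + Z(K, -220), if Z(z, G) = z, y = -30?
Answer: -73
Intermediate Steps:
p(h, B) = -30 + h (p(h, B) = h - 30 = -30 + h)
p(-159, -216) + Z(K, -220) = (-30 - 159) + 116 = -189 + 116 = -73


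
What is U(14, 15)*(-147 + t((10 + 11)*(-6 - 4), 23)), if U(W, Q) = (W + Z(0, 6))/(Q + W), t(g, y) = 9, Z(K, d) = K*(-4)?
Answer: -1932/29 ≈ -66.621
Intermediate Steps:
Z(K, d) = -4*K
U(W, Q) = W/(Q + W) (U(W, Q) = (W - 4*0)/(Q + W) = (W + 0)/(Q + W) = W/(Q + W))
U(14, 15)*(-147 + t((10 + 11)*(-6 - 4), 23)) = (14/(15 + 14))*(-147 + 9) = (14/29)*(-138) = -1932/29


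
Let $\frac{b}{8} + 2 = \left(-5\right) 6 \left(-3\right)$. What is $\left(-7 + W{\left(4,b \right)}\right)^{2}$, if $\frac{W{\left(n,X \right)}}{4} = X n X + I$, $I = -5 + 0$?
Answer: $62882187969241$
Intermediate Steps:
$I = -5$
$b = 704$ ($b = -16 + 8 \left(-5\right) 6 \left(-3\right) = -16 + 8 \left(\left(-30\right) \left(-3\right)\right) = -16 + 8 \cdot 90 = -16 + 720 = 704$)
$W{\left(n,X \right)} = -20 + 4 n X^{2}$ ($W{\left(n,X \right)} = 4 \left(X n X - 5\right) = 4 \left(n X^{2} - 5\right) = 4 \left(-5 + n X^{2}\right) = -20 + 4 n X^{2}$)
$\left(-7 + W{\left(4,b \right)}\right)^{2} = \left(-7 - \left(20 - 16 \cdot 704^{2}\right)\right)^{2} = \left(-7 - \left(20 - 7929856\right)\right)^{2} = \left(-7 + \left(-20 + 7929856\right)\right)^{2} = \left(-7 + 7929836\right)^{2} = 7929829^{2} = 62882187969241$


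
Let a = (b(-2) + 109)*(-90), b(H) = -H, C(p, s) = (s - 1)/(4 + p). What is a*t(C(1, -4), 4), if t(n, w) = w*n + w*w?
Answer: -119880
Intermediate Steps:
C(p, s) = (-1 + s)/(4 + p)
t(n, w) = w² + n*w (t(n, w) = n*w + w² = w² + n*w)
a = -9990 (a = (-1*(-2) + 109)*(-90) = (2 + 109)*(-90) = 111*(-90) = -9990)
a*t(C(1, -4), 4) = -39960*((-1 - 4)/(4 + 1) + 4) = -39960*(-5/5 + 4) = -39960*((⅕)*(-5) + 4) = -39960*(-1 + 4) = -39960*3 = -9990*12 = -119880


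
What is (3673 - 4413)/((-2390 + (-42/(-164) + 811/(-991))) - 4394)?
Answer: 60133880/551327099 ≈ 0.10907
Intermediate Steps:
(3673 - 4413)/((-2390 + (-42/(-164) + 811/(-991))) - 4394) = -740/((-2390 + (-42*(-1/164) + 811*(-1/991))) - 4394) = -740/((-2390 + (21/82 - 811/991)) - 4394) = -740/((-2390 - 45691/81262) - 4394) = -740/(-194261871/81262 - 4394) = -740/(-551327099/81262) = -740*(-81262/551327099) = 60133880/551327099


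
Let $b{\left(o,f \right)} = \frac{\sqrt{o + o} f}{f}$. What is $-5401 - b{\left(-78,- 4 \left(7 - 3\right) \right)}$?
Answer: $-5401 - 2 i \sqrt{39} \approx -5401.0 - 12.49 i$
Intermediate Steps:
$b{\left(o,f \right)} = \sqrt{2} \sqrt{o}$ ($b{\left(o,f \right)} = \frac{\sqrt{2 o} f}{f} = \frac{\sqrt{2} \sqrt{o} f}{f} = \frac{f \sqrt{2} \sqrt{o}}{f} = \sqrt{2} \sqrt{o}$)
$-5401 - b{\left(-78,- 4 \left(7 - 3\right) \right)} = -5401 - \sqrt{2} \sqrt{-78} = -5401 - \sqrt{2} i \sqrt{78} = -5401 - 2 i \sqrt{39}$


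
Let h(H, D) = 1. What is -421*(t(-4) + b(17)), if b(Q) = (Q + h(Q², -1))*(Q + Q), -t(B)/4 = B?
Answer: -264388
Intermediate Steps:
t(B) = -4*B
b(Q) = 2*Q*(1 + Q) (b(Q) = (Q + 1)*(Q + Q) = (1 + Q)*(2*Q) = 2*Q*(1 + Q))
-421*(t(-4) + b(17)) = -421*(-4*(-4) + 2*17*(1 + 17)) = -421*(16 + 2*17*18) = -421*(16 + 612) = -421*628 = -264388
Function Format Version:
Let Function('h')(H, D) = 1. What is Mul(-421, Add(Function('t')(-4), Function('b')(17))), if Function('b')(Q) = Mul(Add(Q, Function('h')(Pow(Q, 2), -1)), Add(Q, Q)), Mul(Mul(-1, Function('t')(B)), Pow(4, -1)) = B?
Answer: -264388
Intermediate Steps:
Function('t')(B) = Mul(-4, B)
Function('b')(Q) = Mul(2, Q, Add(1, Q)) (Function('b')(Q) = Mul(Add(Q, 1), Add(Q, Q)) = Mul(Add(1, Q), Mul(2, Q)) = Mul(2, Q, Add(1, Q)))
Mul(-421, Add(Function('t')(-4), Function('b')(17))) = Mul(-421, Add(Mul(-4, -4), Mul(2, 17, Add(1, 17)))) = Mul(-421, Add(16, Mul(2, 17, 18))) = Mul(-421, Add(16, 612)) = Mul(-421, 628) = -264388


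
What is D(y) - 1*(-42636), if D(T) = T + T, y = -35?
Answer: 42566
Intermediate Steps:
D(T) = 2*T
D(y) - 1*(-42636) = 2*(-35) - 1*(-42636) = -70 + 42636 = 42566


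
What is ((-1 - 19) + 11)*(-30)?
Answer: 270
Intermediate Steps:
((-1 - 19) + 11)*(-30) = (-20 + 11)*(-30) = -9*(-30) = 270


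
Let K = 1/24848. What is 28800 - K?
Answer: 715622399/24848 ≈ 28800.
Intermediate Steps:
K = 1/24848 ≈ 4.0245e-5
28800 - K = 28800 - 1*1/24848 = 28800 - 1/24848 = 715622399/24848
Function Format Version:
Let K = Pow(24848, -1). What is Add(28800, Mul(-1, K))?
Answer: Rational(715622399, 24848) ≈ 28800.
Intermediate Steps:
K = Rational(1, 24848) ≈ 4.0245e-5
Add(28800, Mul(-1, K)) = Add(28800, Mul(-1, Rational(1, 24848))) = Add(28800, Rational(-1, 24848)) = Rational(715622399, 24848)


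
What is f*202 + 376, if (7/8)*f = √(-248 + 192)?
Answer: 376 + 3232*I*√14/7 ≈ 376.0 + 1727.6*I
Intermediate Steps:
f = 16*I*√14/7 (f = 8*√(-248 + 192)/7 = 8*√(-56)/7 = 8*(2*I*√14)/7 = 16*I*√14/7 ≈ 8.5524*I)
f*202 + 376 = (16*I*√14/7)*202 + 376 = 3232*I*√14/7 + 376 = 376 + 3232*I*√14/7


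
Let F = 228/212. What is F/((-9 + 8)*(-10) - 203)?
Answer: -57/10229 ≈ -0.0055724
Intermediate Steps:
F = 57/53 (F = 228*(1/212) = 57/53 ≈ 1.0755)
F/((-9 + 8)*(-10) - 203) = 57/(53*((-9 + 8)*(-10) - 203)) = 57/(53*(-1*(-10) - 203)) = 57/(53*(10 - 203)) = (57/53)/(-193) = (57/53)*(-1/193) = -57/10229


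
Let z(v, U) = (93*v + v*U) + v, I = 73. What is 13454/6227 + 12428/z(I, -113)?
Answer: -58728458/8636849 ≈ -6.7998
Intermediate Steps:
z(v, U) = 94*v + U*v (z(v, U) = (93*v + U*v) + v = 94*v + U*v)
13454/6227 + 12428/z(I, -113) = 13454/6227 + 12428/((73*(94 - 113))) = 13454*(1/6227) + 12428/((73*(-19))) = 13454/6227 + 12428/(-1387) = 13454/6227 + 12428*(-1/1387) = 13454/6227 - 12428/1387 = -58728458/8636849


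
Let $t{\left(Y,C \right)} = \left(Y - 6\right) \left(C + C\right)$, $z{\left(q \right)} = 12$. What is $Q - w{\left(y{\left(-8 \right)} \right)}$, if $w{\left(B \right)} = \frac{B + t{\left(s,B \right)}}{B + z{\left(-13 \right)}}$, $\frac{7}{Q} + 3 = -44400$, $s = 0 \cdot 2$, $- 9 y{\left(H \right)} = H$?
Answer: $\frac{976663}{1287687} \approx 0.75846$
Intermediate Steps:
$y{\left(H \right)} = - \frac{H}{9}$
$s = 0$
$Q = - \frac{7}{44403}$ ($Q = \frac{7}{-3 - 44400} = \frac{7}{-44403} = 7 \left(- \frac{1}{44403}\right) = - \frac{7}{44403} \approx -0.00015765$)
$t{\left(Y,C \right)} = 2 C \left(-6 + Y\right)$ ($t{\left(Y,C \right)} = \left(-6 + Y\right) 2 C = 2 C \left(-6 + Y\right)$)
$w{\left(B \right)} = - \frac{11 B}{12 + B}$ ($w{\left(B \right)} = \frac{B + 2 B \left(-6 + 0\right)}{B + 12} = \frac{B + 2 B \left(-6\right)}{12 + B} = \frac{B - 12 B}{12 + B} = \frac{\left(-11\right) B}{12 + B} = - \frac{11 B}{12 + B}$)
$Q - w{\left(y{\left(-8 \right)} \right)} = - \frac{7}{44403} - - \frac{11 \left(\left(- \frac{1}{9}\right) \left(-8\right)\right)}{12 - - \frac{8}{9}} = - \frac{7}{44403} - \left(-11\right) \frac{8}{9} \frac{1}{12 + \frac{8}{9}} = - \frac{7}{44403} - \left(-11\right) \frac{8}{9} \frac{1}{\frac{116}{9}} = - \frac{7}{44403} - \left(-11\right) \frac{8}{9} \cdot \frac{9}{116} = - \frac{7}{44403} - - \frac{22}{29} = - \frac{7}{44403} + \frac{22}{29} = \frac{976663}{1287687}$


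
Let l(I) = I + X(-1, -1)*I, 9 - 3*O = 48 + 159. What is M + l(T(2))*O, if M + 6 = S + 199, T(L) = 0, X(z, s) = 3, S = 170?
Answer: 363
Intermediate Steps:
O = -66 (O = 3 - (48 + 159)/3 = 3 - 1/3*207 = 3 - 69 = -66)
M = 363 (M = -6 + (170 + 199) = -6 + 369 = 363)
l(I) = 4*I (l(I) = I + 3*I = 4*I)
M + l(T(2))*O = 363 + (4*0)*(-66) = 363 + 0*(-66) = 363 + 0 = 363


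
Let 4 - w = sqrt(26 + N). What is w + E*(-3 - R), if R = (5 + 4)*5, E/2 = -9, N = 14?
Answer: 868 - 2*sqrt(10) ≈ 861.68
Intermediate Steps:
E = -18 (E = 2*(-9) = -18)
w = 4 - 2*sqrt(10) (w = 4 - sqrt(26 + 14) = 4 - sqrt(40) = 4 - 2*sqrt(10) ≈ -2.3246)
R = 45 (R = 9*5 = 45)
w + E*(-3 - R) = (4 - 2*sqrt(10)) - 18*(-3 - 1*45) = (4 - 2*sqrt(10)) - 18*(-3 - 45) = (4 - 2*sqrt(10)) - 18*(-48) = (4 - 2*sqrt(10)) + 864 = 868 - 2*sqrt(10)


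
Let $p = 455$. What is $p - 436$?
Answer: $19$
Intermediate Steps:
$p - 436 = 455 - 436 = 19$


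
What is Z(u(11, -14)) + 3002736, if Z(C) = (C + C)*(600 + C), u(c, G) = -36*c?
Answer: 2841168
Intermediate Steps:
Z(C) = 2*C*(600 + C) (Z(C) = (2*C)*(600 + C) = 2*C*(600 + C))
Z(u(11, -14)) + 3002736 = 2*(-36*11)*(600 - 36*11) + 3002736 = 2*(-396)*(600 - 396) + 3002736 = 2*(-396)*204 + 3002736 = -161568 + 3002736 = 2841168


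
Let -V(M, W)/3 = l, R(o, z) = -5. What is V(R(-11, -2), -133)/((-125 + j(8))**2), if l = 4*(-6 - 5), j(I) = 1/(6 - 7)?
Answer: 11/1323 ≈ 0.0083144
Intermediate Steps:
j(I) = -1 (j(I) = 1/(-1) = -1)
l = -44 (l = 4*(-11) = -44)
V(M, W) = 132 (V(M, W) = -3*(-44) = 132)
V(R(-11, -2), -133)/((-125 + j(8))**2) = 132/((-125 - 1)**2) = 132/((-126)**2) = 132/15876 = 132*(1/15876) = 11/1323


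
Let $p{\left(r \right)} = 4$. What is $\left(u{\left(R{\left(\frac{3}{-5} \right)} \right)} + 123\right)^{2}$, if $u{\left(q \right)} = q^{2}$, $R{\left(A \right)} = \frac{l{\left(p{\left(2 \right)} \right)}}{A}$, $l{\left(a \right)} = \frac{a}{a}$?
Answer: $\frac{1281424}{81} \approx 15820.0$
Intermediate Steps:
$l{\left(a \right)} = 1$
$R{\left(A \right)} = \frac{1}{A}$ ($R{\left(A \right)} = 1 \frac{1}{A} = \frac{1}{A}$)
$\left(u{\left(R{\left(\frac{3}{-5} \right)} \right)} + 123\right)^{2} = \left(\left(\frac{1}{3 \frac{1}{-5}}\right)^{2} + 123\right)^{2} = \left(\left(\frac{1}{3 \left(- \frac{1}{5}\right)}\right)^{2} + 123\right)^{2} = \left(\left(\frac{1}{- \frac{3}{5}}\right)^{2} + 123\right)^{2} = \left(\left(- \frac{5}{3}\right)^{2} + 123\right)^{2} = \left(\frac{25}{9} + 123\right)^{2} = \left(\frac{1132}{9}\right)^{2} = \frac{1281424}{81}$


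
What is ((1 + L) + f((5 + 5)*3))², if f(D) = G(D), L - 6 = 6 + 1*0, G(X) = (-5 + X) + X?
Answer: 4624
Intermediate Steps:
G(X) = -5 + 2*X
L = 12 (L = 6 + (6 + 1*0) = 6 + (6 + 0) = 6 + 6 = 12)
f(D) = -5 + 2*D
((1 + L) + f((5 + 5)*3))² = ((1 + 12) + (-5 + 2*((5 + 5)*3)))² = (13 + (-5 + 2*(10*3)))² = (13 + (-5 + 2*30))² = (13 + (-5 + 60))² = (13 + 55)² = 68² = 4624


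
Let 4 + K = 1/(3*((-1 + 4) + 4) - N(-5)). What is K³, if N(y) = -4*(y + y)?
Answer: -456533/6859 ≈ -66.560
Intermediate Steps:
N(y) = -8*y
K = -77/19 (K = -4 + 1/(3*((-1 + 4) + 4) - (-8)*(-5)) = -4 + 1/(3*(3 + 4) - 1*40) = -4 + 1/(3*7 - 40) = -4 + 1/(21 - 40) = -4 + 1/(-19) = -4 - 1/19 = -77/19 ≈ -4.0526)
K³ = (-77/19)³ = -456533/6859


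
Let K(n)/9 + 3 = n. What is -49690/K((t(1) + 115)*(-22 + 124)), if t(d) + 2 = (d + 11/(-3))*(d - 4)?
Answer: -49690/111051 ≈ -0.44745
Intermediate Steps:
t(d) = -2 + (-4 + d)*(-11/3 + d) (t(d) = -2 + (d + 11/(-3))*(d - 4) = -2 + (d + 11*(-⅓))*(-4 + d) = -2 + (d - 11/3)*(-4 + d) = -2 + (-11/3 + d)*(-4 + d) = -2 + (-4 + d)*(-11/3 + d))
K(n) = -27 + 9*n
-49690/K((t(1) + 115)*(-22 + 124)) = -49690/(-27 + 9*(((38/3 + 1² - 23/3*1) + 115)*(-22 + 124))) = -49690/(-27 + 9*(((38/3 + 1 - 23/3) + 115)*102)) = -49690/(-27 + 9*((6 + 115)*102)) = -49690/(-27 + 9*(121*102)) = -49690/(-27 + 9*12342) = -49690/(-27 + 111078) = -49690/111051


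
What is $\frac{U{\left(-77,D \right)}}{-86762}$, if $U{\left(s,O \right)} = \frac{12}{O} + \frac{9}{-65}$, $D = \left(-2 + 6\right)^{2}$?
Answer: $- \frac{159}{22558120} \approx -7.0485 \cdot 10^{-6}$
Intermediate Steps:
$D = 16$ ($D = 4^{2} = 16$)
$U{\left(s,O \right)} = - \frac{9}{65} + \frac{12}{O}$ ($U{\left(s,O \right)} = \frac{12}{O} + 9 \left(- \frac{1}{65}\right) = \frac{12}{O} - \frac{9}{65} = - \frac{9}{65} + \frac{12}{O}$)
$\frac{U{\left(-77,D \right)}}{-86762} = \frac{- \frac{9}{65} + \frac{12}{16}}{-86762} = \left(- \frac{9}{65} + 12 \cdot \frac{1}{16}\right) \left(- \frac{1}{86762}\right) = \left(- \frac{9}{65} + \frac{3}{4}\right) \left(- \frac{1}{86762}\right) = \frac{159}{260} \left(- \frac{1}{86762}\right) = - \frac{159}{22558120}$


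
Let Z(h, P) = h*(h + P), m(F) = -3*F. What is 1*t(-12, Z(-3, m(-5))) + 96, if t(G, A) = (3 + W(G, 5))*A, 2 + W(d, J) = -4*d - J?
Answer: -1488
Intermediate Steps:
Z(h, P) = h*(P + h)
W(d, J) = -2 - J - 4*d (W(d, J) = -2 + (-4*d - J) = -2 + (-J - 4*d) = -2 - J - 4*d)
t(G, A) = A*(-4 - 4*G) (t(G, A) = (3 + (-2 - 1*5 - 4*G))*A = (3 + (-2 - 5 - 4*G))*A = (3 + (-7 - 4*G))*A = (-4 - 4*G)*A = A*(-4 - 4*G))
1*t(-12, Z(-3, m(-5))) + 96 = 1*(-4*(-3*(-3*(-5) - 3))*(1 - 12)) + 96 = 1*(-4*(-3*(15 - 3))*(-11)) + 96 = 1*(-4*(-3*12)*(-11)) + 96 = 1*(-4*(-36)*(-11)) + 96 = 1*(-1584) + 96 = -1584 + 96 = -1488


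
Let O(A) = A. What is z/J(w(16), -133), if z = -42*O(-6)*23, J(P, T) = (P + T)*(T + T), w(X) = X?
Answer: 46/247 ≈ 0.18623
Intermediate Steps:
J(P, T) = 2*T*(P + T) (J(P, T) = (P + T)*(2*T) = 2*T*(P + T))
z = 5796 (z = -42*(-6)*23 = 252*23 = 5796)
z/J(w(16), -133) = 5796/((2*(-133)*(16 - 133))) = 5796/((2*(-133)*(-117))) = 5796/31122 = 5796*(1/31122) = 46/247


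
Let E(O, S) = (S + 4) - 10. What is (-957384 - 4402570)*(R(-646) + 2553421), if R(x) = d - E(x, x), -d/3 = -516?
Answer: -13698011001434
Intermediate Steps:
d = 1548 (d = -3*(-516) = 1548)
E(O, S) = -6 + S (E(O, S) = (4 + S) - 10 = -6 + S)
R(x) = 1554 - x (R(x) = 1548 - (-6 + x) = 1548 + (6 - x) = 1554 - x)
(-957384 - 4402570)*(R(-646) + 2553421) = (-957384 - 4402570)*((1554 - 1*(-646)) + 2553421) = -5359954*((1554 + 646) + 2553421) = -5359954*(2200 + 2553421) = -5359954*2555621 = -13698011001434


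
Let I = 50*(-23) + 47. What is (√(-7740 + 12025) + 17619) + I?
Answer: 16516 + √4285 ≈ 16581.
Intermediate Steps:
I = -1103 (I = -1150 + 47 = -1103)
(√(-7740 + 12025) + 17619) + I = (√(-7740 + 12025) + 17619) - 1103 = (√4285 + 17619) - 1103 = (17619 + √4285) - 1103 = 16516 + √4285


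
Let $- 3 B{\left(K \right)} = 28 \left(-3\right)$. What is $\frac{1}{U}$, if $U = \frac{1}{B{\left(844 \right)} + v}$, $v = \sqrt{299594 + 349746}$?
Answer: $28 + 2 \sqrt{162335} \approx 833.82$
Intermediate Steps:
$B{\left(K \right)} = 28$ ($B{\left(K \right)} = - \frac{28 \left(-3\right)}{3} = \left(- \frac{1}{3}\right) \left(-84\right) = 28$)
$v = 2 \sqrt{162335}$ ($v = \sqrt{649340} = 2 \sqrt{162335} \approx 805.82$)
$U = \frac{1}{28 + 2 \sqrt{162335}} \approx 0.0011993$
$\frac{1}{U} = \frac{1}{- \frac{7}{162139} + \frac{\sqrt{162335}}{324278}}$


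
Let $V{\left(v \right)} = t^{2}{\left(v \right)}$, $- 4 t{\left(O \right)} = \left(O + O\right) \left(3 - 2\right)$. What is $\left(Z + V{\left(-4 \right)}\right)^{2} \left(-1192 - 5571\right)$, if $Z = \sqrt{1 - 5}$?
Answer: $-81156 - 108208 i \approx -81156.0 - 1.0821 \cdot 10^{5} i$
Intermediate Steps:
$t{\left(O \right)} = - \frac{O}{2}$ ($t{\left(O \right)} = - \frac{\left(O + O\right) \left(3 - 2\right)}{4} = - \frac{2 O 1}{4} = - \frac{2 O}{4} = - \frac{O}{2}$)
$Z = 2 i$ ($Z = \sqrt{-4} = 2 i \approx 2.0 i$)
$V{\left(v \right)} = \frac{v^{2}}{4}$ ($V{\left(v \right)} = \left(- \frac{v}{2}\right)^{2} = \frac{v^{2}}{4}$)
$\left(Z + V{\left(-4 \right)}\right)^{2} \left(-1192 - 5571\right) = \left(2 i + \frac{\left(-4\right)^{2}}{4}\right)^{2} \left(-1192 - 5571\right) = \left(2 i + \frac{1}{4} \cdot 16\right)^{2} \left(-6763\right) = \left(2 i + 4\right)^{2} \left(-6763\right) = \left(4 + 2 i\right)^{2} \left(-6763\right) = - 6763 \left(4 + 2 i\right)^{2}$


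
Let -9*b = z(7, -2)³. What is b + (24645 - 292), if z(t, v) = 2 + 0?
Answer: 219169/9 ≈ 24352.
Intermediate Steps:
z(t, v) = 2
b = -8/9 (b = -⅑*2³ = -⅑*8 = -8/9 ≈ -0.88889)
b + (24645 - 292) = -8/9 + (24645 - 292) = -8/9 + 24353 = 219169/9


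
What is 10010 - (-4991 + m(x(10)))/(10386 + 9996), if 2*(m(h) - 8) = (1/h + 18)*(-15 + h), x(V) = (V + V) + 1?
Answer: 714100621/71337 ≈ 10010.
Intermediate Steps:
x(V) = 1 + 2*V (x(V) = 2*V + 1 = 1 + 2*V)
m(h) = 8 + (-15 + h)*(18 + 1/h)/2 (m(h) = 8 + ((1/h + 18)*(-15 + h))/2 = 8 + ((18 + 1/h)*(-15 + h))/2 = 8 + ((-15 + h)*(18 + 1/h))/2 = 8 + (-15 + h)*(18 + 1/h)/2)
10010 - (-4991 + m(x(10)))/(10386 + 9996) = 10010 - (-4991 + (-15 + (1 + 2*10)*(-253 + 18*(1 + 2*10)))/(2*(1 + 2*10)))/(10386 + 9996) = 10010 - (-4991 + (-15 + (1 + 20)*(-253 + 18*(1 + 20)))/(2*(1 + 20)))/20382 = 10010 - (-4991 + (½)*(-15 + 21*(-253 + 18*21))/21)/20382 = 10010 - (-4991 + (½)*(1/21)*(-15 + 21*(-253 + 378)))/20382 = 10010 - (-4991 + (½)*(1/21)*(-15 + 21*125))/20382 = 10010 - (-4991 + (½)*(1/21)*(-15 + 2625))/20382 = 10010 - (-4991 + (½)*(1/21)*2610)/20382 = 10010 - (-4991 + 435/7)/20382 = 10010 - (-34502)/(7*20382) = 10010 - 1*(-17251/71337) = 10010 + 17251/71337 = 714100621/71337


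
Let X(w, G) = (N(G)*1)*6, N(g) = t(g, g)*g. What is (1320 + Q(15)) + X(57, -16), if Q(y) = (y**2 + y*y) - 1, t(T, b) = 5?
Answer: 1289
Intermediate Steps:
N(g) = 5*g
Q(y) = -1 + 2*y**2 (Q(y) = (y**2 + y**2) - 1 = 2*y**2 - 1 = -1 + 2*y**2)
X(w, G) = 30*G (X(w, G) = ((5*G)*1)*6 = (5*G)*6 = 30*G)
(1320 + Q(15)) + X(57, -16) = (1320 + (-1 + 2*15**2)) + 30*(-16) = (1320 + (-1 + 2*225)) - 480 = (1320 + (-1 + 450)) - 480 = (1320 + 449) - 480 = 1769 - 480 = 1289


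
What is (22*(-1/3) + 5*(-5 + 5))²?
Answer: 484/9 ≈ 53.778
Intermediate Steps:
(22*(-1/3) + 5*(-5 + 5))² = (22*(-1*⅓) + 5*0)² = (22*(-⅓) + 0)² = (-22/3 + 0)² = (-22/3)² = 484/9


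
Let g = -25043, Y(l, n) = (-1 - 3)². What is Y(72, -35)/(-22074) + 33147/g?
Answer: -366043783/276399591 ≈ -1.3243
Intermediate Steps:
Y(l, n) = 16 (Y(l, n) = (-4)² = 16)
Y(72, -35)/(-22074) + 33147/g = 16/(-22074) + 33147/(-25043) = 16*(-1/22074) + 33147*(-1/25043) = -8/11037 - 33147/25043 = -366043783/276399591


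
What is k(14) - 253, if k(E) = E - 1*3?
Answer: -242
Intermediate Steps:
k(E) = -3 + E (k(E) = E - 3 = -3 + E)
k(14) - 253 = (-3 + 14) - 253 = 11 - 253 = -242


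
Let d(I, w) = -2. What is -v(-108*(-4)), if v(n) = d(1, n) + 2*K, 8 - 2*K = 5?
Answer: -1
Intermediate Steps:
K = 3/2 (K = 4 - 1/2*5 = 4 - 5/2 = 3/2 ≈ 1.5000)
v(n) = 1 (v(n) = -2 + 2*(3/2) = -2 + 3 = 1)
-v(-108*(-4)) = -1*1 = -1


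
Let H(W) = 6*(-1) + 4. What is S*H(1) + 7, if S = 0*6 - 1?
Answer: 9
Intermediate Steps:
S = -1 (S = 0 - 1 = -1)
H(W) = -2 (H(W) = -6 + 4 = -2)
S*H(1) + 7 = -1*(-2) + 7 = 2 + 7 = 9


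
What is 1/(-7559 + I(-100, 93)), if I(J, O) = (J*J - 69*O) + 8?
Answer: -1/3968 ≈ -0.00025202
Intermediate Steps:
I(J, O) = 8 + J² - 69*O (I(J, O) = (J² - 69*O) + 8 = 8 + J² - 69*O)
1/(-7559 + I(-100, 93)) = 1/(-7559 + (8 + (-100)² - 69*93)) = 1/(-7559 + (8 + 10000 - 6417)) = 1/(-7559 + 3591) = 1/(-3968) = -1/3968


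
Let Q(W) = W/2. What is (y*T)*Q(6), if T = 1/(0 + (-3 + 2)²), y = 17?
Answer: 51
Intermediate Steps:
Q(W) = W/2 (Q(W) = W*(½) = W/2)
T = 1 (T = 1/(0 + (-1)²) = 1/(0 + 1) = 1/1 = 1)
(y*T)*Q(6) = (17*1)*((½)*6) = 17*3 = 51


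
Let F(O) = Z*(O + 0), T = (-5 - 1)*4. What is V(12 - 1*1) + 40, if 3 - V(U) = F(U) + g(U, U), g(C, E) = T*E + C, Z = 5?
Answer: 241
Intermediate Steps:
T = -24 (T = -6*4 = -24)
F(O) = 5*O (F(O) = 5*(O + 0) = 5*O)
g(C, E) = C - 24*E (g(C, E) = -24*E + C = C - 24*E)
V(U) = 3 + 18*U (V(U) = 3 - (5*U + (U - 24*U)) = 3 - (5*U - 23*U) = 3 - (-18)*U = 3 + 18*U)
V(12 - 1*1) + 40 = (3 + 18*(12 - 1*1)) + 40 = (3 + 18*(12 - 1)) + 40 = (3 + 18*11) + 40 = (3 + 198) + 40 = 201 + 40 = 241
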